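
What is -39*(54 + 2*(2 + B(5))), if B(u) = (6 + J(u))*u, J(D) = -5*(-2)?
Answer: -8502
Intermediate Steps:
J(D) = 10
B(u) = 16*u (B(u) = (6 + 10)*u = 16*u)
-39*(54 + 2*(2 + B(5))) = -39*(54 + 2*(2 + 16*5)) = -39*(54 + 2*(2 + 80)) = -39*(54 + 2*82) = -39*(54 + 164) = -39*218 = -8502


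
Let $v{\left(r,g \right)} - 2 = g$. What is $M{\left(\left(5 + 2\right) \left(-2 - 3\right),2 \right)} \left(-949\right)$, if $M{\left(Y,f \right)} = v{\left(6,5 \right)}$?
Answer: $-6643$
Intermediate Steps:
$v{\left(r,g \right)} = 2 + g$
$M{\left(Y,f \right)} = 7$ ($M{\left(Y,f \right)} = 2 + 5 = 7$)
$M{\left(\left(5 + 2\right) \left(-2 - 3\right),2 \right)} \left(-949\right) = 7 \left(-949\right) = -6643$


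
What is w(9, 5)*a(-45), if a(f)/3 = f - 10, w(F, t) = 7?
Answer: -1155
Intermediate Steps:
a(f) = -30 + 3*f (a(f) = 3*(f - 10) = 3*(-10 + f) = -30 + 3*f)
w(9, 5)*a(-45) = 7*(-30 + 3*(-45)) = 7*(-30 - 135) = 7*(-165) = -1155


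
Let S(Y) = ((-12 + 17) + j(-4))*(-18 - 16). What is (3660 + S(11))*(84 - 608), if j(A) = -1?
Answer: -1846576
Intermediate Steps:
S(Y) = -136 (S(Y) = ((-12 + 17) - 1)*(-18 - 16) = (5 - 1)*(-34) = 4*(-34) = -136)
(3660 + S(11))*(84 - 608) = (3660 - 136)*(84 - 608) = 3524*(-524) = -1846576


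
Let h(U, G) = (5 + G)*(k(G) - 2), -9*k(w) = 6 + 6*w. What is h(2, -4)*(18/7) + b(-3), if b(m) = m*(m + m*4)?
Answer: 45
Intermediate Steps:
b(m) = 5*m² (b(m) = m*(m + 4*m) = m*(5*m) = 5*m²)
k(w) = -⅔ - 2*w/3 (k(w) = -(6 + 6*w)/9 = -⅔ - 2*w/3)
h(U, G) = (5 + G)*(-8/3 - 2*G/3) (h(U, G) = (5 + G)*((-⅔ - 2*G/3) - 2) = (5 + G)*(-8/3 - 2*G/3))
h(2, -4)*(18/7) + b(-3) = (-40/3 - 6*(-4) - ⅔*(-4)²)*(18/7) + 5*(-3)² = (-40/3 + 24 - ⅔*16)*(18*(⅐)) + 5*9 = (-40/3 + 24 - 32/3)*(18/7) + 45 = 0*(18/7) + 45 = 0 + 45 = 45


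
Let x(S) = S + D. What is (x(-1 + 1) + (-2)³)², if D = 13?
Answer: 25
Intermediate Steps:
x(S) = 13 + S (x(S) = S + 13 = 13 + S)
(x(-1 + 1) + (-2)³)² = ((13 + (-1 + 1)) + (-2)³)² = ((13 + 0) - 8)² = (13 - 8)² = 5² = 25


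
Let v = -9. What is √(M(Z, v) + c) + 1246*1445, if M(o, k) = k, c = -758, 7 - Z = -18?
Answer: 1800470 + I*√767 ≈ 1.8005e+6 + 27.695*I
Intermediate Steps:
Z = 25 (Z = 7 - 1*(-18) = 7 + 18 = 25)
√(M(Z, v) + c) + 1246*1445 = √(-9 - 758) + 1246*1445 = √(-767) + 1800470 = I*√767 + 1800470 = 1800470 + I*√767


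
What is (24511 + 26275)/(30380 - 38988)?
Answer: -25393/4304 ≈ -5.8999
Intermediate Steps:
(24511 + 26275)/(30380 - 38988) = 50786/(-8608) = 50786*(-1/8608) = -25393/4304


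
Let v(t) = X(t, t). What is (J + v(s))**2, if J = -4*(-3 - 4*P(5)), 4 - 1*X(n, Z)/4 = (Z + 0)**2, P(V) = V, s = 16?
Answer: 839056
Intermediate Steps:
X(n, Z) = 16 - 4*Z**2 (X(n, Z) = 16 - 4*(Z + 0)**2 = 16 - 4*Z**2)
v(t) = 16 - 4*t**2
J = 92 (J = -4*(-3 - 4*5) = -4*(-3 - 20) = -4*(-23) = 92)
(J + v(s))**2 = (92 + (16 - 4*16**2))**2 = (92 + (16 - 4*256))**2 = (92 + (16 - 1024))**2 = (92 - 1008)**2 = (-916)**2 = 839056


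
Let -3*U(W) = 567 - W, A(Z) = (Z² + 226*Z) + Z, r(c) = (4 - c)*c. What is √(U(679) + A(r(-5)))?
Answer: I*√73374/3 ≈ 90.292*I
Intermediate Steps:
r(c) = c*(4 - c)
A(Z) = Z² + 227*Z
U(W) = -189 + W/3 (U(W) = -(567 - W)/3 = -189 + W/3)
√(U(679) + A(r(-5))) = √((-189 + (⅓)*679) + (-5*(4 - 1*(-5)))*(227 - 5*(4 - 1*(-5)))) = √((-189 + 679/3) + (-5*(4 + 5))*(227 - 5*(4 + 5))) = √(112/3 + (-5*9)*(227 - 5*9)) = √(112/3 - 45*(227 - 45)) = √(112/3 - 45*182) = √(112/3 - 8190) = √(-24458/3) = I*√73374/3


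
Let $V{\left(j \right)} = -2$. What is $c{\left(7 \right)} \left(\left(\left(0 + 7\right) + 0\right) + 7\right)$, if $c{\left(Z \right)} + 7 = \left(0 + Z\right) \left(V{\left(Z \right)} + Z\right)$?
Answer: $392$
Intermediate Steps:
$c{\left(Z \right)} = -7 + Z \left(-2 + Z\right)$ ($c{\left(Z \right)} = -7 + \left(0 + Z\right) \left(-2 + Z\right) = -7 + Z \left(-2 + Z\right)$)
$c{\left(7 \right)} \left(\left(\left(0 + 7\right) + 0\right) + 7\right) = \left(-7 + 7^{2} - 14\right) \left(\left(\left(0 + 7\right) + 0\right) + 7\right) = \left(-7 + 49 - 14\right) \left(\left(7 + 0\right) + 7\right) = 28 \left(7 + 7\right) = 28 \cdot 14 = 392$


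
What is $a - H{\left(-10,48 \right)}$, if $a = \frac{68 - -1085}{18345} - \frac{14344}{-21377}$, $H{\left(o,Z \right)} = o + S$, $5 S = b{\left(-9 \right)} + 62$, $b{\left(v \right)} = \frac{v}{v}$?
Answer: $- \frac{731830408}{392161065} \approx -1.8661$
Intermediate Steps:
$b{\left(v \right)} = 1$
$S = \frac{63}{5}$ ($S = \frac{1 + 62}{5} = \frac{1}{5} \cdot 63 = \frac{63}{5} \approx 12.6$)
$H{\left(o,Z \right)} = \frac{63}{5} + o$ ($H{\left(o,Z \right)} = o + \frac{63}{5} = \frac{63}{5} + o$)
$a = \frac{287788361}{392161065}$ ($a = \left(68 + 1085\right) \frac{1}{18345} - - \frac{14344}{21377} = 1153 \cdot \frac{1}{18345} + \frac{14344}{21377} = \frac{1153}{18345} + \frac{14344}{21377} = \frac{287788361}{392161065} \approx 0.73385$)
$a - H{\left(-10,48 \right)} = \frac{287788361}{392161065} - \left(\frac{63}{5} - 10\right) = \frac{287788361}{392161065} - \frac{13}{5} = - \frac{731830408}{392161065}$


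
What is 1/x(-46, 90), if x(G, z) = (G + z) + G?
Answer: -½ ≈ -0.50000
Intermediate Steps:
x(G, z) = z + 2*G
1/x(-46, 90) = 1/(90 + 2*(-46)) = 1/(90 - 92) = 1/(-2) = -½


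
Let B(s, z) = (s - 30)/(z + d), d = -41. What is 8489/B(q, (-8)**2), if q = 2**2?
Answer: -15019/2 ≈ -7509.5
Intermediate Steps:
q = 4
B(s, z) = (-30 + s)/(-41 + z) (B(s, z) = (s - 30)/(z - 41) = (-30 + s)/(-41 + z))
8489/B(q, (-8)**2) = 8489/(((-30 + 4)/(-41 + (-8)**2))) = 8489/((-26/(-41 + 64))) = 8489/((-26/23)) = 8489/(((1/23)*(-26))) = 8489/(-26/23) = 8489*(-23/26) = -15019/2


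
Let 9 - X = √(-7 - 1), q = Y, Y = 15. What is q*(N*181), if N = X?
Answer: 24435 - 5430*I*√2 ≈ 24435.0 - 7679.2*I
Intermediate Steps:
q = 15
X = 9 - 2*I*√2 (X = 9 - √(-7 - 1) = 9 - √(-8) = 9 - 2*I*√2 ≈ 9.0 - 2.8284*I)
N = 9 - 2*I*√2 ≈ 9.0 - 2.8284*I
q*(N*181) = 15*((9 - 2*I*√2)*181) = 15*(1629 - 362*I*√2) = 24435 - 5430*I*√2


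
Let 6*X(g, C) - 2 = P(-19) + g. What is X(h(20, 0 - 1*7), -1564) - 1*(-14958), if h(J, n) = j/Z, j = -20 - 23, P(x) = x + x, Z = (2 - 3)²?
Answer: 89669/6 ≈ 14945.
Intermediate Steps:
Z = 1 (Z = (-1)² = 1)
P(x) = 2*x
j = -43
h(J, n) = -43 (h(J, n) = -43/1 = -43*1 = -43)
X(g, C) = -6 + g/6 (X(g, C) = ⅓ + (2*(-19) + g)/6 = ⅓ + (-38 + g)/6 = ⅓ + (-19/3 + g/6) = -6 + g/6)
X(h(20, 0 - 1*7), -1564) - 1*(-14958) = (-6 + (⅙)*(-43)) - 1*(-14958) = (-6 - 43/6) + 14958 = -79/6 + 14958 = 89669/6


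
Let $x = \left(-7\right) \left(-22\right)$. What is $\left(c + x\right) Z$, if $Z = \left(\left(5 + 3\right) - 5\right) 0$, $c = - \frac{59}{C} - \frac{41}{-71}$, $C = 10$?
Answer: $0$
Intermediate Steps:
$c = - \frac{3779}{710}$ ($c = - \frac{59}{10} - \frac{41}{-71} = \left(-59\right) \frac{1}{10} - - \frac{41}{71} = - \frac{59}{10} + \frac{41}{71} = - \frac{3779}{710} \approx -5.3225$)
$Z = 0$ ($Z = \left(8 - 5\right) 0 = 3 \cdot 0 = 0$)
$x = 154$
$\left(c + x\right) Z = \left(- \frac{3779}{710} + 154\right) 0 = \frac{105561}{710} \cdot 0 = 0$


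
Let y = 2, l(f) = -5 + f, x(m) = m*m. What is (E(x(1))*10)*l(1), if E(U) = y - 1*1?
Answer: -40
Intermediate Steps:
x(m) = m²
E(U) = 1 (E(U) = 2 - 1*1 = 2 - 1 = 1)
(E(x(1))*10)*l(1) = (1*10)*(-5 + 1) = 10*(-4) = -40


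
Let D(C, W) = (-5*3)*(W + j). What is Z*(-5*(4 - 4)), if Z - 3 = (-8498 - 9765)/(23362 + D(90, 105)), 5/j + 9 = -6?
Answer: 0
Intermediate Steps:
j = -⅓ (j = 5/(-9 - 6) = 5/(-15) = 5*(-1/15) = -⅓ ≈ -0.33333)
D(C, W) = 5 - 15*W (D(C, W) = (-5*3)*(W - ⅓) = -15*(-⅓ + W) = 5 - 15*W)
Z = 47113/21792 (Z = 3 + (-8498 - 9765)/(23362 + (5 - 15*105)) = 3 - 18263/(23362 + (5 - 1575)) = 3 - 18263/(23362 - 1570) = 3 - 18263/21792 = 47113/21792 ≈ 2.1619)
Z*(-5*(4 - 4)) = 47113*(-5*(4 - 4))/21792 = 47113*(-5*0)/21792 = (47113/21792)*0 = 0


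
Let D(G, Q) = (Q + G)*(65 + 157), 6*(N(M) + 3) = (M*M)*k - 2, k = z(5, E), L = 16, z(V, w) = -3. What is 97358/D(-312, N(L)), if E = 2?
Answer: -48679/49210 ≈ -0.98921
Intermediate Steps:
k = -3
N(M) = -10/3 - M²/2 (N(M) = -3 + ((M*M)*(-3) - 2)/6 = -3 + (M²*(-3) - 2)/6 = -3 + (-3*M² - 2)/6 = -3 + (-2 - 3*M²)/6 = -3 + (-⅓ - M²/2) = -10/3 - M²/2)
D(G, Q) = 222*G + 222*Q (D(G, Q) = (G + Q)*222 = 222*G + 222*Q)
97358/D(-312, N(L)) = 97358/(222*(-312) + 222*(-10/3 - ½*16²)) = 97358/(-69264 + 222*(-10/3 - ½*256)) = 97358/(-69264 + 222*(-10/3 - 128)) = 97358/(-69264 + 222*(-394/3)) = 97358/(-69264 - 29156) = 97358/(-98420) = 97358*(-1/98420) = -48679/49210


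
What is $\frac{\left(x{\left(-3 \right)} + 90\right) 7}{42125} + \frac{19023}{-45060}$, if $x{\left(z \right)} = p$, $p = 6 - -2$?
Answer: $- \frac{51362181}{126543500} \approx -0.40589$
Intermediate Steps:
$p = 8$ ($p = 6 + 2 = 8$)
$x{\left(z \right)} = 8$
$\frac{\left(x{\left(-3 \right)} + 90\right) 7}{42125} + \frac{19023}{-45060} = \frac{\left(8 + 90\right) 7}{42125} + \frac{19023}{-45060} = 98 \cdot 7 \cdot \frac{1}{42125} + 19023 \left(- \frac{1}{45060}\right) = 686 \cdot \frac{1}{42125} - \frac{6341}{15020} = \frac{686}{42125} - \frac{6341}{15020} = - \frac{51362181}{126543500}$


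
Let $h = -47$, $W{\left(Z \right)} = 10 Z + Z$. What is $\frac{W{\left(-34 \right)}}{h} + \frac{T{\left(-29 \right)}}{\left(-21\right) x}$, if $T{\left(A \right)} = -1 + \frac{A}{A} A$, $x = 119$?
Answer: $\frac{312012}{39151} \approx 7.9695$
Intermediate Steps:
$W{\left(Z \right)} = 11 Z$
$T{\left(A \right)} = -1 + A$ ($T{\left(A \right)} = -1 + 1 A = -1 + A$)
$\frac{W{\left(-34 \right)}}{h} + \frac{T{\left(-29 \right)}}{\left(-21\right) x} = \frac{11 \left(-34\right)}{-47} + \frac{-1 - 29}{\left(-21\right) 119} = \left(-374\right) \left(- \frac{1}{47}\right) - \frac{30}{-2499} = \frac{374}{47} - - \frac{10}{833} = \frac{374}{47} + \frac{10}{833} = \frac{312012}{39151}$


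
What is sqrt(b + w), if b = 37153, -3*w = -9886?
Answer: sqrt(364035)/3 ≈ 201.12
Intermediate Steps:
w = 9886/3 (w = -1/3*(-9886) = 9886/3 ≈ 3295.3)
sqrt(b + w) = sqrt(37153 + 9886/3) = sqrt(121345/3) = sqrt(364035)/3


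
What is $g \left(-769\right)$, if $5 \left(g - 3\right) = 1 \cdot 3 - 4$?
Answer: $- \frac{10766}{5} \approx -2153.2$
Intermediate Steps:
$g = \frac{14}{5}$ ($g = 3 + \frac{1 \cdot 3 - 4}{5} = 3 + \frac{3 - 4}{5} = 3 + \frac{1}{5} \left(-1\right) = 3 - \frac{1}{5} = \frac{14}{5} \approx 2.8$)
$g \left(-769\right) = \frac{14}{5} \left(-769\right) = - \frac{10766}{5}$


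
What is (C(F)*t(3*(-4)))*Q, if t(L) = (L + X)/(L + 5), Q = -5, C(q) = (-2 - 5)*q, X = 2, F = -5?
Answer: -250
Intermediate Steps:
C(q) = -7*q
t(L) = (2 + L)/(5 + L) (t(L) = (L + 2)/(L + 5) = (2 + L)/(5 + L))
(C(F)*t(3*(-4)))*Q = ((-7*(-5))*((2 + 3*(-4))/(5 + 3*(-4))))*(-5) = (35*((2 - 12)/(5 - 12)))*(-5) = (35*(-10/(-7)))*(-5) = (35*(-⅐*(-10)))*(-5) = (35*(10/7))*(-5) = 50*(-5) = -250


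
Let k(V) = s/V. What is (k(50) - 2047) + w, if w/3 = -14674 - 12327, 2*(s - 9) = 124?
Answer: -4152429/50 ≈ -83049.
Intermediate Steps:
s = 71 (s = 9 + (½)*124 = 9 + 62 = 71)
w = -81003 (w = 3*(-14674 - 12327) = 3*(-27001) = -81003)
k(V) = 71/V
(k(50) - 2047) + w = (71/50 - 2047) - 81003 = -102279/50 - 81003 = -4152429/50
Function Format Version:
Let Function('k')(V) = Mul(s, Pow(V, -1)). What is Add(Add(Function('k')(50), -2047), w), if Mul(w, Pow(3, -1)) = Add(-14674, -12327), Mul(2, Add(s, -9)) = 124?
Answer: Rational(-4152429, 50) ≈ -83049.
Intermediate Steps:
s = 71 (s = Add(9, Mul(Rational(1, 2), 124)) = Add(9, 62) = 71)
w = -81003 (w = Mul(3, Add(-14674, -12327)) = Mul(3, -27001) = -81003)
Function('k')(V) = Mul(71, Pow(V, -1))
Add(Add(Function('k')(50), -2047), w) = Add(Add(Mul(71, Pow(50, -1)), -2047), -81003) = Add(Add(Mul(71, Rational(1, 50)), -2047), -81003) = Add(Add(Rational(71, 50), -2047), -81003) = Add(Rational(-102279, 50), -81003) = Rational(-4152429, 50)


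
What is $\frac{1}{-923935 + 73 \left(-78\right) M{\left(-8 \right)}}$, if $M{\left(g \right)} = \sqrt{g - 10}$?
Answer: $\frac{i}{- 923935 i + 17082 \sqrt{2}} \approx -1.0816 \cdot 10^{-6} + 2.828 \cdot 10^{-8} i$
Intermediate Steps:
$M{\left(g \right)} = \sqrt{-10 + g}$
$\frac{1}{-923935 + 73 \left(-78\right) M{\left(-8 \right)}} = \frac{1}{-923935 + 73 \left(-78\right) \sqrt{-10 - 8}} = \frac{1}{-923935 - 5694 \sqrt{-18}} = \frac{1}{-923935 - 5694 \cdot 3 i \sqrt{2}} = \frac{1}{-923935 - 17082 i \sqrt{2}}$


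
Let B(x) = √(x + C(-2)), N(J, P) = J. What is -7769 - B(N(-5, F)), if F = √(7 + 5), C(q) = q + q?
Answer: -7769 - 3*I ≈ -7769.0 - 3.0*I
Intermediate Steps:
C(q) = 2*q
F = 2*√3 (F = √12 = 2*√3 ≈ 3.4641)
B(x) = √(-4 + x) (B(x) = √(x + 2*(-2)) = √(x - 4) = √(-4 + x))
-7769 - B(N(-5, F)) = -7769 - √(-4 - 5) = -7769 - √(-9) = -7769 - 3*I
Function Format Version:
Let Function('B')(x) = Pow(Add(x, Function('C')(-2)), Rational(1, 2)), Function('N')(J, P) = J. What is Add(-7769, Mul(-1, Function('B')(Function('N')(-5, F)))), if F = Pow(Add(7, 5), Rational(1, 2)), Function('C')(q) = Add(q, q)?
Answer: Add(-7769, Mul(-3, I)) ≈ Add(-7769.0, Mul(-3.0000, I))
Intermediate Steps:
Function('C')(q) = Mul(2, q)
F = Mul(2, Pow(3, Rational(1, 2))) (F = Pow(12, Rational(1, 2)) = Mul(2, Pow(3, Rational(1, 2))) ≈ 3.4641)
Function('B')(x) = Pow(Add(-4, x), Rational(1, 2)) (Function('B')(x) = Pow(Add(x, Mul(2, -2)), Rational(1, 2)) = Pow(Add(x, -4), Rational(1, 2)) = Pow(Add(-4, x), Rational(1, 2)))
Add(-7769, Mul(-1, Function('B')(Function('N')(-5, F)))) = Add(-7769, Mul(-1, Pow(Add(-4, -5), Rational(1, 2)))) = Add(-7769, Mul(-1, Pow(-9, Rational(1, 2)))) = Add(-7769, Mul(-1, Mul(3, I))) = Add(-7769, Mul(-3, I))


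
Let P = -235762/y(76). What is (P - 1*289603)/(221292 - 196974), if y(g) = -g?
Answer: -3629011/308028 ≈ -11.781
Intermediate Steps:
P = 117881/38 (P = -235762/((-1*76)) = -235762/(-76) = -235762*(-1/76) = 117881/38 ≈ 3102.1)
(P - 1*289603)/(221292 - 196974) = (117881/38 - 1*289603)/(221292 - 196974) = (117881/38 - 289603)/24318 = -10887033/38*1/24318 = -3629011/308028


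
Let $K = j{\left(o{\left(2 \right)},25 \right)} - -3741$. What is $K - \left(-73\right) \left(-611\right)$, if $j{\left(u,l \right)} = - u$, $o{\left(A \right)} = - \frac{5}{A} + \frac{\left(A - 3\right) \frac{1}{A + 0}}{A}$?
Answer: $- \frac{163437}{4} \approx -40859.0$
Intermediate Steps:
$o{\left(A \right)} = - \frac{5}{A} + \frac{-3 + A}{A^{2}}$ ($o{\left(A \right)} = - \frac{5}{A} + \frac{\left(-3 + A\right) \frac{1}{A}}{A} = - \frac{5}{A} + \frac{\frac{1}{A} \left(-3 + A\right)}{A} = - \frac{5}{A} + \frac{-3 + A}{A^{2}}$)
$K = \frac{14975}{4}$ ($K = - \frac{-3 - 8}{4} - -3741 = - \frac{-3 - 8}{4} + 3741 = - \frac{-11}{4} + 3741 = \left(-1\right) \left(- \frac{11}{4}\right) + 3741 = \frac{11}{4} + 3741 = \frac{14975}{4} \approx 3743.8$)
$K - \left(-73\right) \left(-611\right) = \frac{14975}{4} - \left(-73\right) \left(-611\right) = \frac{14975}{4} - 44603 = - \frac{163437}{4}$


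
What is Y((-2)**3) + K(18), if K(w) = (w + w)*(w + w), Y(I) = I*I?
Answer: 1360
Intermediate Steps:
Y(I) = I**2
K(w) = 4*w**2 (K(w) = (2*w)*(2*w) = 4*w**2)
Y((-2)**3) + K(18) = ((-2)**3)**2 + 4*18**2 = (-8)**2 + 4*324 = 64 + 1296 = 1360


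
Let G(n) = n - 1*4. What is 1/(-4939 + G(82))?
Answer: -1/4861 ≈ -0.00020572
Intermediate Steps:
G(n) = -4 + n (G(n) = n - 4 = -4 + n)
1/(-4939 + G(82)) = 1/(-4939 + (-4 + 82)) = 1/(-4939 + 78) = 1/(-4861) = -1/4861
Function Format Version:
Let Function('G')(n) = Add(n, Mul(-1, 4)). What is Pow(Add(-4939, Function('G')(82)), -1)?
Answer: Rational(-1, 4861) ≈ -0.00020572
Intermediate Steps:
Function('G')(n) = Add(-4, n) (Function('G')(n) = Add(n, -4) = Add(-4, n))
Pow(Add(-4939, Function('G')(82)), -1) = Pow(Add(-4939, Add(-4, 82)), -1) = Pow(Add(-4939, 78), -1) = Pow(-4861, -1) = Rational(-1, 4861)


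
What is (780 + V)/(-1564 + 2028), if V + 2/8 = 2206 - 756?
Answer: 8919/1856 ≈ 4.8055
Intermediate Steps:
V = 5799/4 (V = -¼ + (2206 - 756) = -¼ + 1450 = 5799/4 ≈ 1449.8)
(780 + V)/(-1564 + 2028) = (780 + 5799/4)/(-1564 + 2028) = (8919/4)/464 = (8919/4)*(1/464) = 8919/1856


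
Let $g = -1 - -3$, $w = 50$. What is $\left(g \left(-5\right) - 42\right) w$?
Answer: $-2600$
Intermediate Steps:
$g = 2$ ($g = -1 + 3 = 2$)
$\left(g \left(-5\right) - 42\right) w = \left(2 \left(-5\right) - 42\right) 50 = \left(-10 - 42\right) 50 = \left(-52\right) 50 = -2600$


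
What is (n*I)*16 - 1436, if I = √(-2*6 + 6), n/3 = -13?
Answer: -1436 - 624*I*√6 ≈ -1436.0 - 1528.5*I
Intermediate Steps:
n = -39 (n = 3*(-13) = -39)
I = I*√6 (I = √(-12 + 6) = √(-6) = I*√6 ≈ 2.4495*I)
(n*I)*16 - 1436 = -39*I*√6*16 - 1436 = -624*I*√6 - 1436 = -1436 - 624*I*√6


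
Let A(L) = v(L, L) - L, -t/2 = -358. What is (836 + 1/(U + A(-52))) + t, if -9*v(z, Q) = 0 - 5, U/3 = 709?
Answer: 30444041/19616 ≈ 1552.0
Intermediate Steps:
U = 2127 (U = 3*709 = 2127)
t = 716 (t = -2*(-358) = 716)
v(z, Q) = 5/9 (v(z, Q) = -(0 - 5)/9 = -1/9*(-5) = 5/9)
A(L) = 5/9 - L
(836 + 1/(U + A(-52))) + t = (836 + 1/(2127 + (5/9 - 1*(-52)))) + 716 = (836 + 1/(2127 + (5/9 + 52))) + 716 = (836 + 1/(2127 + 473/9)) + 716 = (836 + 1/(19616/9)) + 716 = (836 + 9/19616) + 716 = 16398985/19616 + 716 = 30444041/19616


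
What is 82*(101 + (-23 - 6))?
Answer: 5904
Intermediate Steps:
82*(101 + (-23 - 6)) = 82*(101 - 29) = 82*72 = 5904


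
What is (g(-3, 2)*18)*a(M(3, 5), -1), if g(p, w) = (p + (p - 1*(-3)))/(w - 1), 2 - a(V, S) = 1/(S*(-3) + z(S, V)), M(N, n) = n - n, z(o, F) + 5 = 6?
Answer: -189/2 ≈ -94.500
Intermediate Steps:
z(o, F) = 1 (z(o, F) = -5 + 6 = 1)
M(N, n) = 0
a(V, S) = 2 - 1/(1 - 3*S) (a(V, S) = 2 - 1/(S*(-3) + 1) = 2 - 1/(-3*S + 1) = 2 - 1/(1 - 3*S))
g(p, w) = (3 + 2*p)/(-1 + w) (g(p, w) = (p + (p + 3))/(-1 + w) = (p + (3 + p))/(-1 + w) = (3 + 2*p)/(-1 + w))
(g(-3, 2)*18)*a(M(3, 5), -1) = (((3 + 2*(-3))/(-1 + 2))*18)*((-1 + 6*(-1))/(-1 + 3*(-1))) = (((3 - 6)/1)*18)*((-1 - 6)/(-1 - 3)) = ((1*(-3))*18)*(-7/(-4)) = (-3*18)*(-1/4*(-7)) = -54*7/4 = -189/2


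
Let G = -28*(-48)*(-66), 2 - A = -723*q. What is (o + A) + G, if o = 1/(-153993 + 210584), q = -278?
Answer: -16394186335/56591 ≈ -2.8970e+5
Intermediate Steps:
o = 1/56591 ≈ 1.7671e-5
A = -200992 (A = 2 - (-723)*(-278) = 2 - 1*200994 = 2 - 200994 = -200992)
G = -88704 (G = 1344*(-66) = -88704)
(o + A) + G = (1/56591 - 200992) - 88704 = -11374338271/56591 - 88704 = -16394186335/56591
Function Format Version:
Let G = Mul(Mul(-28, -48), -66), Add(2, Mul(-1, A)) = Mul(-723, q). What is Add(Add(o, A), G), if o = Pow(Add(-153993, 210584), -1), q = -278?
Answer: Rational(-16394186335, 56591) ≈ -2.8970e+5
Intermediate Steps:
o = Rational(1, 56591) (o = Pow(56591, -1) = Rational(1, 56591) ≈ 1.7671e-5)
A = -200992 (A = Add(2, Mul(-1, Mul(-723, -278))) = Add(2, Mul(-1, 200994)) = Add(2, -200994) = -200992)
G = -88704 (G = Mul(1344, -66) = -88704)
Add(Add(o, A), G) = Add(Add(Rational(1, 56591), -200992), -88704) = Add(Rational(-11374338271, 56591), -88704) = Rational(-16394186335, 56591)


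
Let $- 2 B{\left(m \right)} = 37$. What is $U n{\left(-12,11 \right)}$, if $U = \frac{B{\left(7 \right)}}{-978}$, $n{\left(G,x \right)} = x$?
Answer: $\frac{407}{1956} \approx 0.20808$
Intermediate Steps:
$B{\left(m \right)} = - \frac{37}{2}$ ($B{\left(m \right)} = \left(- \frac{1}{2}\right) 37 = - \frac{37}{2}$)
$U = \frac{37}{1956}$ ($U = - \frac{37}{2 \left(-978\right)} = \left(- \frac{37}{2}\right) \left(- \frac{1}{978}\right) = \frac{37}{1956} \approx 0.018916$)
$U n{\left(-12,11 \right)} = \frac{37}{1956} \cdot 11 = \frac{407}{1956}$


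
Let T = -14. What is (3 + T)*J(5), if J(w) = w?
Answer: -55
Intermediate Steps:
(3 + T)*J(5) = (3 - 14)*5 = -11*5 = -55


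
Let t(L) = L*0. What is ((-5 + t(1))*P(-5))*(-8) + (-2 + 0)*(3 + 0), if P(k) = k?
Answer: -206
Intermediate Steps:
t(L) = 0
((-5 + t(1))*P(-5))*(-8) + (-2 + 0)*(3 + 0) = ((-5 + 0)*(-5))*(-8) + (-2 + 0)*(3 + 0) = -5*(-5)*(-8) - 2*3 = 25*(-8) - 6 = -200 - 6 = -206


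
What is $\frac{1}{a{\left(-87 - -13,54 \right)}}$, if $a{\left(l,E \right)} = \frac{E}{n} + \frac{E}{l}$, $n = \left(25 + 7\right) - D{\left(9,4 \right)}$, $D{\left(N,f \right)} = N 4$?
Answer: $- \frac{74}{1053} \approx -0.070275$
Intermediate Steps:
$D{\left(N,f \right)} = 4 N$
$n = -4$ ($n = \left(25 + 7\right) - 4 \cdot 9 = 32 - 36 = -4$)
$a{\left(l,E \right)} = - \frac{E}{4} + \frac{E}{l}$ ($a{\left(l,E \right)} = \frac{E}{-4} + \frac{E}{l} = E \left(- \frac{1}{4}\right) + \frac{E}{l} = - \frac{E}{4} + \frac{E}{l}$)
$\frac{1}{a{\left(-87 - -13,54 \right)}} = \frac{1}{\left(- \frac{1}{4}\right) 54 + \frac{54}{-87 - -13}} = \frac{1}{- \frac{27}{2} + \frac{54}{-87 + 13}} = \frac{1}{- \frac{27}{2} + \frac{54}{-74}} = \frac{1}{- \frac{27}{2} + 54 \left(- \frac{1}{74}\right)} = \frac{1}{- \frac{27}{2} - \frac{27}{37}} = \frac{1}{- \frac{1053}{74}} = - \frac{74}{1053}$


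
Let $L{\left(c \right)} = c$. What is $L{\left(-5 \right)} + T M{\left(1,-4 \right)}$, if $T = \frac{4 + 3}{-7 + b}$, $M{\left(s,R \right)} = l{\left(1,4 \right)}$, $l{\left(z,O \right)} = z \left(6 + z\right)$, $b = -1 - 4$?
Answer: $- \frac{109}{12} \approx -9.0833$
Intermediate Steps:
$b = -5$
$M{\left(s,R \right)} = 7$ ($M{\left(s,R \right)} = 1 \left(6 + 1\right) = 1 \cdot 7 = 7$)
$T = - \frac{7}{12}$ ($T = \frac{4 + 3}{-7 - 5} = \frac{7}{-12} = 7 \left(- \frac{1}{12}\right) = - \frac{7}{12} \approx -0.58333$)
$L{\left(-5 \right)} + T M{\left(1,-4 \right)} = -5 - \frac{49}{12} = - \frac{109}{12}$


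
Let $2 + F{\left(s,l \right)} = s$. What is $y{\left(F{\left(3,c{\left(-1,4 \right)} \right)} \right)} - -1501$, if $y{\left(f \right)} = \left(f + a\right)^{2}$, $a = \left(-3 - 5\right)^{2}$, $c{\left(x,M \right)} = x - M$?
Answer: $5726$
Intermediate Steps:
$a = 64$ ($a = \left(-8\right)^{2} = 64$)
$F{\left(s,l \right)} = -2 + s$
$y{\left(f \right)} = \left(64 + f\right)^{2}$ ($y{\left(f \right)} = \left(f + 64\right)^{2} = \left(64 + f\right)^{2}$)
$y{\left(F{\left(3,c{\left(-1,4 \right)} \right)} \right)} - -1501 = \left(64 + \left(-2 + 3\right)\right)^{2} - -1501 = \left(64 + 1\right)^{2} + 1501 = 65^{2} + 1501 = 4225 + 1501 = 5726$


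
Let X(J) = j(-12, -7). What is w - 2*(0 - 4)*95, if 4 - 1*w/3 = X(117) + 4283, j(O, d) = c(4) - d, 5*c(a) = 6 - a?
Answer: -60496/5 ≈ -12099.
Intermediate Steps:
c(a) = 6/5 - a/5 (c(a) = (6 - a)/5 = 6/5 - a/5)
j(O, d) = 2/5 - d (j(O, d) = (6/5 - 1/5*4) - d = (6/5 - 4/5) - d = 2/5 - d)
X(J) = 37/5 (X(J) = 2/5 - 1*(-7) = 2/5 + 7 = 37/5)
w = -64296/5 (w = 12 - 3*(37/5 + 4283) = 12 - 3*21452/5 = 12 - 64356/5 = -64296/5 ≈ -12859.)
w - 2*(0 - 4)*95 = -64296/5 - 2*(0 - 4)*95 = -64296/5 - 2*(-4)*95 = -64296/5 + 8*95 = -64296/5 + 760 = -60496/5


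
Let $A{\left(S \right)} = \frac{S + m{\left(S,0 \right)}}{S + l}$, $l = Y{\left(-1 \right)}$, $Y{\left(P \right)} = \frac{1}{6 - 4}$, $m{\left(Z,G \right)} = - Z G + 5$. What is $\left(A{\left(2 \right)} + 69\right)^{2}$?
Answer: $\frac{128881}{25} \approx 5155.2$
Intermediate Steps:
$m{\left(Z,G \right)} = 5 - G Z$ ($m{\left(Z,G \right)} = - G Z + 5 = 5 - G Z$)
$Y{\left(P \right)} = \frac{1}{2}$
$l = \frac{1}{2} \approx 0.5$
$A{\left(S \right)} = \frac{5 + S}{\frac{1}{2} + S}$ ($A{\left(S \right)} = \frac{S + \left(5 - 0 S\right)}{S + \frac{1}{2}} = \frac{S + \left(5 + 0\right)}{\frac{1}{2} + S} = \frac{S + 5}{\frac{1}{2} + S} = \frac{5 + S}{\frac{1}{2} + S}$)
$\left(A{\left(2 \right)} + 69\right)^{2} = \left(\frac{2 \left(5 + 2\right)}{1 + 2 \cdot 2} + 69\right)^{2} = \left(2 \frac{1}{1 + 4} \cdot 7 + 69\right)^{2} = \left(2 \cdot \frac{1}{5} \cdot 7 + 69\right)^{2} = \left(\frac{14}{5} + 69\right)^{2} = \left(\frac{359}{5}\right)^{2} = \frac{128881}{25}$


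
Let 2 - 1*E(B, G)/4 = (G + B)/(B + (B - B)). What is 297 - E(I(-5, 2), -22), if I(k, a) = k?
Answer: 1553/5 ≈ 310.60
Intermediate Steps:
E(B, G) = 8 - 4*(B + G)/B (E(B, G) = 8 - 4*(G + B)/(B + (B - B)) = 8 - 4*(B + G)/(B + 0) = 8 - 4*(B + G)/B)
297 - E(I(-5, 2), -22) = 297 - (4 - 4*(-22)/(-5)) = 297 - (4 - 4*(-22)*(-⅕)) = 297 - (4 - 88/5) = 297 - 1*(-68/5) = 297 + 68/5 = 1553/5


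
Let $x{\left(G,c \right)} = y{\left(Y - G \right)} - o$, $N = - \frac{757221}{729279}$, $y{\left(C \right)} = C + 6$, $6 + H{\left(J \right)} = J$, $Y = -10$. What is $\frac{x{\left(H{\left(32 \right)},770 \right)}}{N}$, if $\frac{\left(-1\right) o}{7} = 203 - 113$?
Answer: $- \frac{145855800}{252407} \approx -577.86$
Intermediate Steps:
$H{\left(J \right)} = -6 + J$
$y{\left(C \right)} = 6 + C$
$o = -630$ ($o = - 7 \left(203 - 113\right) = \left(-7\right) 90 = -630$)
$N = - \frac{252407}{243093}$ ($N = \left(-757221\right) \frac{1}{729279} = - \frac{252407}{243093} \approx -1.0383$)
$x{\left(G,c \right)} = 626 - G$ ($x{\left(G,c \right)} = \left(6 - \left(10 + G\right)\right) - -630 = \left(-4 - G\right) + 630 = 626 - G$)
$\frac{x{\left(H{\left(32 \right)},770 \right)}}{N} = \frac{626 - \left(-6 + 32\right)}{- \frac{252407}{243093}} = \left(626 - 26\right) \left(- \frac{243093}{252407}\right) = 600 \left(- \frac{243093}{252407}\right) = - \frac{145855800}{252407}$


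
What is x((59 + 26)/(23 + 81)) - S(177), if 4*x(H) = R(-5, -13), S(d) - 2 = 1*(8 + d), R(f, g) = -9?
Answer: -757/4 ≈ -189.25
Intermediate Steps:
S(d) = 10 + d (S(d) = 2 + 1*(8 + d) = 2 + (8 + d) = 10 + d)
x(H) = -9/4 (x(H) = (1/4)*(-9) = -9/4)
x((59 + 26)/(23 + 81)) - S(177) = -9/4 - (10 + 177) = -9/4 - 1*187 = -9/4 - 187 = -757/4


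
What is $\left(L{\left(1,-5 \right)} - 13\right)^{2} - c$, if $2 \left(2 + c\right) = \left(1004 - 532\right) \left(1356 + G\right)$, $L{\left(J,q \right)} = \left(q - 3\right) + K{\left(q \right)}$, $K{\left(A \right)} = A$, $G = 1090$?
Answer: $-576578$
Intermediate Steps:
$L{\left(J,q \right)} = -3 + 2 q$ ($L{\left(J,q \right)} = \left(q - 3\right) + q = \left(-3 + q\right) + q = -3 + 2 q$)
$c = 577254$ ($c = -2 + \frac{\left(1004 - 532\right) \left(1356 + 1090\right)}{2} = -2 + \frac{472 \cdot 2446}{2} = -2 + \frac{1}{2} \cdot 1154512 = -2 + 577256 = 577254$)
$\left(L{\left(1,-5 \right)} - 13\right)^{2} - c = \left(\left(-3 + 2 \left(-5\right)\right) - 13\right)^{2} - 577254 = \left(\left(-3 - 10\right) - 13\right)^{2} - 577254 = \left(-13 - 13\right)^{2} - 577254 = \left(-26\right)^{2} - 577254 = 676 - 577254 = -576578$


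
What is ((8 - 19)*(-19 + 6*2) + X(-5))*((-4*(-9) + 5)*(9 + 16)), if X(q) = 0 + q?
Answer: 73800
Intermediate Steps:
X(q) = q
((8 - 19)*(-19 + 6*2) + X(-5))*((-4*(-9) + 5)*(9 + 16)) = ((8 - 19)*(-19 + 6*2) - 5)*((-4*(-9) + 5)*(9 + 16)) = (-11*(-19 + 12) - 5)*((36 + 5)*25) = (-11*(-7) - 5)*(41*25) = (77 - 5)*1025 = 72*1025 = 73800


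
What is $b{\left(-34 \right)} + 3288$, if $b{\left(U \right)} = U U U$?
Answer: $-36016$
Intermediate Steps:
$b{\left(U \right)} = U^{3}$ ($b{\left(U \right)} = U^{2} U = U^{3}$)
$b{\left(-34 \right)} + 3288 = \left(-34\right)^{3} + 3288 = -39304 + 3288 = -36016$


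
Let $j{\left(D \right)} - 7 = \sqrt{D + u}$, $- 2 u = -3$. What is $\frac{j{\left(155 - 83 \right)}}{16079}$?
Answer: $\frac{1}{2297} + \frac{\sqrt{6}}{4594} \approx 0.00096854$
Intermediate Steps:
$u = \frac{3}{2}$ ($u = \left(- \frac{1}{2}\right) \left(-3\right) = \frac{3}{2} \approx 1.5$)
$j{\left(D \right)} = 7 + \sqrt{\frac{3}{2} + D}$ ($j{\left(D \right)} = 7 + \sqrt{D + \frac{3}{2}} = 7 + \sqrt{\frac{3}{2} + D}$)
$\frac{j{\left(155 - 83 \right)}}{16079} = \frac{7 + \frac{\sqrt{6 + 4 \left(155 - 83\right)}}{2}}{16079} = \left(7 + \frac{\sqrt{6 + 4 \left(155 - 83\right)}}{2}\right) \frac{1}{16079} = \left(7 + \frac{\sqrt{6 + 4 \cdot 72}}{2}\right) \frac{1}{16079} = \left(7 + \frac{\sqrt{6 + 288}}{2}\right) \frac{1}{16079} = \left(7 + \frac{\sqrt{294}}{2}\right) \frac{1}{16079} = \left(7 + \frac{7 \sqrt{6}}{2}\right) \frac{1}{16079} = \frac{1}{2297} + \frac{\sqrt{6}}{4594}$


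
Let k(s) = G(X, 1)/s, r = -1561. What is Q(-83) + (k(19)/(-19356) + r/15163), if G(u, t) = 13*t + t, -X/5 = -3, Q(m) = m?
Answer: -231707975521/2788202766 ≈ -83.103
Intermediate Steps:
X = 15 (X = -5*(-3) = 15)
G(u, t) = 14*t
k(s) = 14/s (k(s) = (14*1)/s = 14/s)
Q(-83) + (k(19)/(-19356) + r/15163) = -83 + ((14/19)/(-19356) - 1561/15163) = -83 + ((14*(1/19))*(-1/19356) - 1561*1/15163) = -83 + ((14/19)*(-1/19356) - 1561/15163) = -83 + (-7/183882 - 1561/15163) = -83 - 287145943/2788202766 = -231707975521/2788202766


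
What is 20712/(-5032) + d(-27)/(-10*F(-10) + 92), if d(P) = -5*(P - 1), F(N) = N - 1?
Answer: -217459/63529 ≈ -3.4230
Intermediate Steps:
F(N) = -1 + N
d(P) = 5 - 5*P (d(P) = -5*(-1 + P) = 5 - 5*P)
20712/(-5032) + d(-27)/(-10*F(-10) + 92) = 20712/(-5032) + (5 - 5*(-27))/(-10*(-1 - 10) + 92) = 20712*(-1/5032) + (5 + 135)/(-10*(-11) + 92) = -2589/629 + 140/(110 + 92) = -2589/629 + 140/202 = -2589/629 + 140*(1/202) = -2589/629 + 70/101 = -217459/63529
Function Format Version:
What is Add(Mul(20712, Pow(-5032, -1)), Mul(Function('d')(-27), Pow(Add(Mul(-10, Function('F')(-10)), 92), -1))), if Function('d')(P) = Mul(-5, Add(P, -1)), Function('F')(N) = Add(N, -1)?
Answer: Rational(-217459, 63529) ≈ -3.4230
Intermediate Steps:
Function('F')(N) = Add(-1, N)
Function('d')(P) = Add(5, Mul(-5, P)) (Function('d')(P) = Mul(-5, Add(-1, P)) = Add(5, Mul(-5, P)))
Add(Mul(20712, Pow(-5032, -1)), Mul(Function('d')(-27), Pow(Add(Mul(-10, Function('F')(-10)), 92), -1))) = Add(Mul(20712, Pow(-5032, -1)), Mul(Add(5, Mul(-5, -27)), Pow(Add(Mul(-10, Add(-1, -10)), 92), -1))) = Add(Mul(20712, Rational(-1, 5032)), Mul(Add(5, 135), Pow(Add(Mul(-10, -11), 92), -1))) = Add(Rational(-2589, 629), Mul(140, Pow(Add(110, 92), -1))) = Add(Rational(-2589, 629), Mul(140, Pow(202, -1))) = Add(Rational(-2589, 629), Mul(140, Rational(1, 202))) = Add(Rational(-2589, 629), Rational(70, 101)) = Rational(-217459, 63529)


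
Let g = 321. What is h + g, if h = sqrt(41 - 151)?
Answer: 321 + I*sqrt(110) ≈ 321.0 + 10.488*I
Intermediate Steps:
h = I*sqrt(110) (h = sqrt(-110) = I*sqrt(110) ≈ 10.488*I)
h + g = I*sqrt(110) + 321 = 321 + I*sqrt(110)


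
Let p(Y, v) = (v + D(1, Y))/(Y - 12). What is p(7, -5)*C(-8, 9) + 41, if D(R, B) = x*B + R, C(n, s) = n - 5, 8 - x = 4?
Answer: 517/5 ≈ 103.40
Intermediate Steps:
x = 4 (x = 8 - 1*4 = 8 - 4 = 4)
C(n, s) = -5 + n
D(R, B) = R + 4*B (D(R, B) = 4*B + R = R + 4*B)
p(Y, v) = (1 + v + 4*Y)/(-12 + Y) (p(Y, v) = (v + (1 + 4*Y))/(Y - 12) = (1 + v + 4*Y)/(-12 + Y))
p(7, -5)*C(-8, 9) + 41 = ((1 - 5 + 4*7)/(-12 + 7))*(-5 - 8) + 41 = ((1 - 5 + 28)/(-5))*(-13) + 41 = -⅕*24*(-13) + 41 = -24/5*(-13) + 41 = 312/5 + 41 = 517/5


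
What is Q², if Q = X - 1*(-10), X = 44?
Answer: 2916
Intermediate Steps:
Q = 54 (Q = 44 - 1*(-10) = 44 + 10 = 54)
Q² = 54² = 2916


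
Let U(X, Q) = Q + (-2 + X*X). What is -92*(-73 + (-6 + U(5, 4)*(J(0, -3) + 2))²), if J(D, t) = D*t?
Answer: -205252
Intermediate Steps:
U(X, Q) = -2 + Q + X² (U(X, Q) = Q + (-2 + X²) = -2 + Q + X²)
-92*(-73 + (-6 + U(5, 4)*(J(0, -3) + 2))²) = -92*(-73 + (-6 + (-2 + 4 + 5²)*(0*(-3) + 2))²) = -92*(-73 + (-6 + (-2 + 4 + 25)*(0 + 2))²) = -92*(-73 + (-6 + 27*2)²) = -92*(-73 + (-6 + 54)²) = -92*(-73 + 48²) = -92*(-73 + 2304) = -92*2231 = -205252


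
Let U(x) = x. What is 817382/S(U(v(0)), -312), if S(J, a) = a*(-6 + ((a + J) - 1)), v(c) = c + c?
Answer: 408691/49764 ≈ 8.2126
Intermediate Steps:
v(c) = 2*c
S(J, a) = a*(-7 + J + a) (S(J, a) = a*(-6 + ((J + a) - 1)) = a*(-6 + (-1 + J + a)) = a*(-7 + J + a))
817382/S(U(v(0)), -312) = 817382/((-312*(-7 + 2*0 - 312))) = 817382/((-312*(-7 + 0 - 312))) = 817382/((-312*(-319))) = 817382/99528 = 817382*(1/99528) = 408691/49764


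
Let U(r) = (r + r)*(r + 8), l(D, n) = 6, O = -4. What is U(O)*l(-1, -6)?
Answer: -192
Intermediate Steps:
U(r) = 2*r*(8 + r) (U(r) = (2*r)*(8 + r) = 2*r*(8 + r))
U(O)*l(-1, -6) = (2*(-4)*(8 - 4))*6 = (2*(-4)*4)*6 = -32*6 = -192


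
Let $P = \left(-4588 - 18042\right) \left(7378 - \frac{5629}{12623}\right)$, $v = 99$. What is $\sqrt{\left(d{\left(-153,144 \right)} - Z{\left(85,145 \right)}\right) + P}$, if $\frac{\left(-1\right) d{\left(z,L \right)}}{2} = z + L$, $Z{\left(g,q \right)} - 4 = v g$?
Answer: $\frac{3 i \sqrt{17491004767099}}{971} \approx 12921.0 i$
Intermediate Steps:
$Z{\left(g,q \right)} = 4 + 99 g$
$P = - \frac{162112381150}{971}$ ($P = - 22630 \left(7378 - \frac{433}{971}\right) = \left(-22630\right) \frac{7163605}{971} = - \frac{162112381150}{971} \approx -1.6695 \cdot 10^{8}$)
$d{\left(z,L \right)} = - 2 L - 2 z$ ($d{\left(z,L \right)} = - 2 \left(z + L\right) = - 2 \left(L + z\right) = - 2 L - 2 z$)
$\sqrt{\left(d{\left(-153,144 \right)} - Z{\left(85,145 \right)}\right) + P} = \sqrt{\left(\left(\left(-2\right) 144 - -306\right) - \left(4 + 99 \cdot 85\right)\right) - \frac{162112381150}{971}} = \sqrt{\left(\left(-288 + 306\right) - \left(4 + 8415\right)\right) - \frac{162112381150}{971}} = \sqrt{\left(18 - 8419\right) - \frac{162112381150}{971}} = \sqrt{-8401 - \frac{162112381150}{971}} = \sqrt{- \frac{162120538521}{971}} = \frac{3 i \sqrt{17491004767099}}{971}$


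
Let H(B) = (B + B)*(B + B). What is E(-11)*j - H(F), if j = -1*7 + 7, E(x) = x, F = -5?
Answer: -100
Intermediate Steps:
j = 0 (j = -7 + 7 = 0)
H(B) = 4*B**2 (H(B) = (2*B)*(2*B) = 4*B**2)
E(-11)*j - H(F) = -11*0 - 4*(-5)**2 = 0 - 4*25 = 0 - 1*100 = 0 - 100 = -100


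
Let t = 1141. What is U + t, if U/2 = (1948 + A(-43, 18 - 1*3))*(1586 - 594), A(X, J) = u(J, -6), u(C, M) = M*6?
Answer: 3794549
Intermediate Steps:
u(C, M) = 6*M
A(X, J) = -36 (A(X, J) = 6*(-6) = -36)
U = 3793408 (U = 2*((1948 - 36)*(1586 - 594)) = 2*(1912*992) = 2*1896704 = 3793408)
U + t = 3793408 + 1141 = 3794549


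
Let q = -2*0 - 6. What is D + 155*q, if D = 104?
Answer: -826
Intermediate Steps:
q = -6 (q = 0 - 6 = -6)
D + 155*q = 104 + 155*(-6) = 104 - 930 = -826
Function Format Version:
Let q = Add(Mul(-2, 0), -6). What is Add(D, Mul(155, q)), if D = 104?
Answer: -826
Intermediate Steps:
q = -6 (q = Add(0, -6) = -6)
Add(D, Mul(155, q)) = Add(104, Mul(155, -6)) = Add(104, -930) = -826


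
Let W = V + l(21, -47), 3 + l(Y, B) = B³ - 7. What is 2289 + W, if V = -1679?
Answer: -103223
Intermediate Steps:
l(Y, B) = -10 + B³ (l(Y, B) = -3 + (B³ - 7) = -3 + (-7 + B³) = -10 + B³)
W = -105512 (W = -1679 + (-10 + (-47)³) = -1679 + (-10 - 103823) = -1679 - 103833 = -105512)
2289 + W = 2289 - 105512 = -103223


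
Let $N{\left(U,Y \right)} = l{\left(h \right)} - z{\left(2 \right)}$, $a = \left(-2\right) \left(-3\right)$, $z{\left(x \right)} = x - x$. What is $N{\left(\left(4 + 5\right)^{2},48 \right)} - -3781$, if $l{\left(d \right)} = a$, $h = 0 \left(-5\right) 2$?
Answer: $3787$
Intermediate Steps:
$z{\left(x \right)} = 0$
$a = 6$
$h = 0$ ($h = 0 \cdot 2 = 0$)
$l{\left(d \right)} = 6$
$N{\left(U,Y \right)} = 6$ ($N{\left(U,Y \right)} = 6 - 0 = 6 + 0 = 6$)
$N{\left(\left(4 + 5\right)^{2},48 \right)} - -3781 = 6 - -3781 = 6 + 3781 = 3787$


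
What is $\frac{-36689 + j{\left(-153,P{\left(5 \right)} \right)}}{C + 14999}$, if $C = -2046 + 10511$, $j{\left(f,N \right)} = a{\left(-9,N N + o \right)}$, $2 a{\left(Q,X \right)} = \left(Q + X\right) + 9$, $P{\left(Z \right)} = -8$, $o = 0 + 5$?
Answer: $- \frac{73309}{46928} \approx -1.5622$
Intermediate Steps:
$o = 5$
$a{\left(Q,X \right)} = \frac{9}{2} + \frac{Q}{2} + \frac{X}{2}$ ($a{\left(Q,X \right)} = \frac{\left(Q + X\right) + 9}{2} = \frac{9 + Q + X}{2} = \frac{9}{2} + \frac{Q}{2} + \frac{X}{2}$)
$j{\left(f,N \right)} = \frac{5}{2} + \frac{N^{2}}{2}$ ($j{\left(f,N \right)} = \frac{9}{2} + \frac{1}{2} \left(-9\right) + \frac{N N + 5}{2} = \frac{9}{2} - \frac{9}{2} + \frac{N^{2} + 5}{2} = \frac{9}{2} - \frac{9}{2} + \frac{5 + N^{2}}{2} = \frac{9}{2} - \frac{9}{2} + \left(\frac{5}{2} + \frac{N^{2}}{2}\right) = \frac{5}{2} + \frac{N^{2}}{2}$)
$C = 8465$
$\frac{-36689 + j{\left(-153,P{\left(5 \right)} \right)}}{C + 14999} = \frac{-36689 + \left(\frac{5}{2} + \frac{\left(-8\right)^{2}}{2}\right)}{8465 + 14999} = \frac{-36689 + \left(\frac{5}{2} + \frac{1}{2} \cdot 64\right)}{23464} = \left(-36689 + \left(\frac{5}{2} + 32\right)\right) \frac{1}{23464} = \left(-36689 + \frac{69}{2}\right) \frac{1}{23464} = \left(- \frac{73309}{2}\right) \frac{1}{23464} = - \frac{73309}{46928}$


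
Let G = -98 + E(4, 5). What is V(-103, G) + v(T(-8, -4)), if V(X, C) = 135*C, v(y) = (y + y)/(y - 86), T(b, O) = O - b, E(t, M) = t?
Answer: -520294/41 ≈ -12690.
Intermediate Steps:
v(y) = 2*y/(-86 + y) (v(y) = (2*y)/(-86 + y) = 2*y/(-86 + y))
G = -94 (G = -98 + 4 = -94)
V(-103, G) + v(T(-8, -4)) = 135*(-94) + 2*(-4 - 1*(-8))/(-86 + (-4 - 1*(-8))) = -12690 + 2*(-4 + 8)/(-86 + (-4 + 8)) = -12690 + 2*4/(-86 + 4) = -12690 + 2*4/(-82) = -12690 + 2*4*(-1/82) = -12690 - 4/41 = -520294/41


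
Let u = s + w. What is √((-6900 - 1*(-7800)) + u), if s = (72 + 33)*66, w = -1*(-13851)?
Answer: 3*√2409 ≈ 147.24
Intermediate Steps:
w = 13851
s = 6930 (s = 105*66 = 6930)
u = 20781 (u = 6930 + 13851 = 20781)
√((-6900 - 1*(-7800)) + u) = √((-6900 - 1*(-7800)) + 20781) = √((-6900 + 7800) + 20781) = √(900 + 20781) = √21681 = 3*√2409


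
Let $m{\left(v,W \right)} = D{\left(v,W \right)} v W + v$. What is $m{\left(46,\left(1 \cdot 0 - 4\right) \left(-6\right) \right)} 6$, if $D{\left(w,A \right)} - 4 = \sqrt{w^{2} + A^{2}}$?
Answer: $26772 + 13248 \sqrt{673} \approx 3.7046 \cdot 10^{5}$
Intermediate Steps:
$D{\left(w,A \right)} = 4 + \sqrt{A^{2} + w^{2}}$ ($D{\left(w,A \right)} = 4 + \sqrt{w^{2} + A^{2}} = 4 + \sqrt{A^{2} + w^{2}}$)
$m{\left(v,W \right)} = v + W v \left(4 + \sqrt{W^{2} + v^{2}}\right)$ ($m{\left(v,W \right)} = \left(4 + \sqrt{W^{2} + v^{2}}\right) v W + v = v \left(4 + \sqrt{W^{2} + v^{2}}\right) W + v = W v \left(4 + \sqrt{W^{2} + v^{2}}\right) + v = v + W v \left(4 + \sqrt{W^{2} + v^{2}}\right)$)
$m{\left(46,\left(1 \cdot 0 - 4\right) \left(-6\right) \right)} 6 = 46 \left(1 + \left(1 \cdot 0 - 4\right) \left(-6\right) \left(4 + \sqrt{\left(\left(1 \cdot 0 - 4\right) \left(-6\right)\right)^{2} + 46^{2}}\right)\right) 6 = 46 \left(1 + \left(0 - 4\right) \left(-6\right) \left(4 + \sqrt{\left(\left(0 - 4\right) \left(-6\right)\right)^{2} + 2116}\right)\right) 6 = 46 \left(1 + \left(-4\right) \left(-6\right) \left(4 + \sqrt{\left(\left(-4\right) \left(-6\right)\right)^{2} + 2116}\right)\right) 6 = 46 \left(1 + 24 \left(4 + \sqrt{24^{2} + 2116}\right)\right) 6 = 46 \left(1 + 24 \left(4 + \sqrt{576 + 2116}\right)\right) 6 = 46 \left(1 + 24 \left(4 + \sqrt{2692}\right)\right) 6 = 46 \left(1 + 24 \left(4 + 2 \sqrt{673}\right)\right) 6 = 46 \left(1 + \left(96 + 48 \sqrt{673}\right)\right) 6 = 46 \left(97 + 48 \sqrt{673}\right) 6 = \left(4462 + 2208 \sqrt{673}\right) 6 = 26772 + 13248 \sqrt{673}$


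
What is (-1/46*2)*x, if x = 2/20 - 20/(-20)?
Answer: -11/230 ≈ -0.047826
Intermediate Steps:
x = 11/10 (x = 2*(1/20) - 20*(-1/20) = 1/10 + 1 = 11/10 ≈ 1.1000)
(-1/46*2)*x = (-1/46*2)*(11/10) = (-1*1/46*2)*(11/10) = -1/46*2*(11/10) = -1/23*11/10 = -11/230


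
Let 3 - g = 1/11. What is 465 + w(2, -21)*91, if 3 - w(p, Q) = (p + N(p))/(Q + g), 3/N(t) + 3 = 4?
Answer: 151867/199 ≈ 763.15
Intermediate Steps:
g = 32/11 (g = 3 - 1/11 = 32/11 ≈ 2.9091)
N(t) = 3 (N(t) = 3/(-3 + 4) = 3/1 = 3*1 = 3)
w(p, Q) = 3 - (3 + p)/(32/11 + Q) (w(p, Q) = 3 - (p + 3)/(Q + 32/11) = 3 - (3 + p)/(32/11 + Q))
465 + w(2, -21)*91 = 465 + ((63 - 11*2 + 33*(-21))/(32 + 11*(-21)))*91 = 465 + ((63 - 22 - 693)/(32 - 231))*91 = 465 + (-652/(-199))*91 = 465 - 1/199*(-652)*91 = 465 + (652/199)*91 = 465 + 59332/199 = 151867/199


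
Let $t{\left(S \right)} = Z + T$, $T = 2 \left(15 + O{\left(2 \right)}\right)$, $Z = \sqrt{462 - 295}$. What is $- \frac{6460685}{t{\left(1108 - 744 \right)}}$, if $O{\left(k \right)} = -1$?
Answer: $- \frac{180899180}{617} + \frac{6460685 \sqrt{167}}{617} \approx -1.5787 \cdot 10^{5}$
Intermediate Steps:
$Z = \sqrt{167} \approx 12.923$
$T = 28$ ($T = 2 \left(15 - 1\right) = 2 \cdot 14 = 28$)
$t{\left(S \right)} = 28 + \sqrt{167}$ ($t{\left(S \right)} = \sqrt{167} + 28 = 28 + \sqrt{167}$)
$- \frac{6460685}{t{\left(1108 - 744 \right)}} = - \frac{6460685}{28 + \sqrt{167}}$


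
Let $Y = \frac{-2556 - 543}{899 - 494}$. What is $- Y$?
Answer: $\frac{1033}{135} \approx 7.6519$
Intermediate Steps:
$Y = - \frac{1033}{135}$ ($Y = - \frac{3099}{405} = \left(-3099\right) \frac{1}{405} = - \frac{1033}{135} \approx -7.6519$)
$- Y = \left(-1\right) \left(- \frac{1033}{135}\right) = \frac{1033}{135}$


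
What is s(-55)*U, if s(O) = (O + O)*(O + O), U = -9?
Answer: -108900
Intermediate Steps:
s(O) = 4*O² (s(O) = (2*O)*(2*O) = 4*O²)
s(-55)*U = (4*(-55)²)*(-9) = (4*3025)*(-9) = 12100*(-9) = -108900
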